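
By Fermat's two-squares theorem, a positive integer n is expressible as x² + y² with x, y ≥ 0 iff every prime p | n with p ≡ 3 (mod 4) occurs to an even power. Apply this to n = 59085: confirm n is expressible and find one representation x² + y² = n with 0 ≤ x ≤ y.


Step 1: Factor n = 59085 = 3^2 · 5 · 13 · 101.
Step 2: Check the mod-4 condition on each prime factor: 3 ≡ 3 (mod 4), exponent 2 (must be even); 5 ≡ 1 (mod 4), exponent 1; 13 ≡ 1 (mod 4), exponent 1; 101 ≡ 1 (mod 4), exponent 1.
All primes ≡ 3 (mod 4) appear to even exponent (or don't appear), so by the two-squares theorem n IS expressible as a sum of two squares.
Step 3: Build a representation. Group n = k² · m with k = 3 and m = 5 · 13 · 101 = 6565 (a product of primes ≡ 1 (mod 4)); a representation of m scales to one of n via (k·x)² + (k·y)² = k²(x² + y²). Each prime p ≡ 1 (mod 4) is itself a sum of two squares; find a² by testing p − a² for a perfect square:
  5: 5 − 1² = 4 = 2² ⇒ 5 = 1² + 2².
  13: 13 − 1² = 12, 13 − 2² = 9 = 3² ⇒ 13 = 2² + 3².
  101: 101 − 1² = 100 = 10² ⇒ 101 = 1² + 10².
  Combine using the Brahmagupta–Fibonacci identity (a² + b²)(c² + d²) = (ac − bd)² + (ad + bc)² = (ac + bd)² + (ad − bc)²:
  5 · 13 = 65: from (1² + 2²)(2² + 3²), take (1·2 − 2·3, 1·3 + 2·2) = (2 − 6, 3 + 4) = (-4, 7); dropping signs (only squares matter) gives (4, 7); check 4² + 7² = 16 + 49 = 65 ✓.
  65 · 101 = 6565: from (4² + 7²)(1² + 10²), take (4·1 − 7·10, 4·10 + 7·1) = (4 − 70, 40 + 7) = (-66, 47); dropping signs (only squares matter) gives (66, 47); check 66² + 47² = 4356 + 2209 = 6565 ✓.
  Scale by k = 3: (3·66, 3·47) = (198, 141).
Step 4: Order so x ≤ y and verify: 141² + 198² = 19881 + 39204 = 59085 = n. ✓

n = 59085 = 141² + 198² (one valid representation with x ≤ y).


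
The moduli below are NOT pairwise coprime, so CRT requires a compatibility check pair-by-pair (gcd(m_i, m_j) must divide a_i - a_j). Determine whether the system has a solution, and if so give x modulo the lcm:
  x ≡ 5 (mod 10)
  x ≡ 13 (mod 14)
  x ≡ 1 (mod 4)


Moduli 10, 14, 4 are not pairwise coprime, so CRT works modulo lcm(m_i) when all pairwise compatibility conditions hold.
Pairwise compatibility: gcd(m_i, m_j) must divide a_i - a_j for every pair.
Merge one congruence at a time:
  Start: x ≡ 5 (mod 10).
  Combine with x ≡ 13 (mod 14): gcd(10, 14) = 2; 13 - 5 = 8, which IS divisible by 2, so compatible.
    Write x = 5 + 10·t and substitute into x ≡ 13 (mod 14): 10·t ≡ 13 − 5 = 8 (mod 14).
    Divide the congruence (and modulus) by g = 2: 5·t ≡ 4 (mod 7).
    The inverse of 5 mod 7 is 3 (since 5·3 = 15 = 2·7 + 1), so t ≡ 3·4 = 12 ≡ 5 (mod 7).
    Then x = 5 + 10·5 = 55, valid modulo lcm(10, 14) = 70: x ≡ 55 (mod 70).
  Combine with x ≡ 1 (mod 4): gcd(70, 4) = 2; 1 - 55 = -54, which IS divisible by 2, so compatible.
    Write x = 55 + 70·t and substitute into x ≡ 1 (mod 4): 70·t ≡ 1 − 55 = -54 (mod 4).
    Divide the congruence (and modulus) by g = 2: 35·t ≡ -27 (mod 2).
    Reduce coefficients mod 2: 1·t ≡ 1 (mod 2).
    So t ≡ 1 (mod 2).
    Then x = 55 + 70·1 = 125, valid modulo lcm(70, 4) = 140: x ≡ 125 (mod 140).
Verify: 125 mod 10 = 5, 125 mod 14 = 13, 125 mod 4 = 1.

x ≡ 125 (mod 140).


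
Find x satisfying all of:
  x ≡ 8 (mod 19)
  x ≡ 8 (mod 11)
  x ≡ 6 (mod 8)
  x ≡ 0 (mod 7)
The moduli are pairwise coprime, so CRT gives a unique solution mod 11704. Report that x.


Product of moduli M = 19 · 11 · 8 · 7 = 11704.
Merge one congruence at a time:
  Start: x ≡ 8 (mod 19).
  Combine with x ≡ 8 (mod 11); new modulus lcm = 209.
    Write x = 8 + 19·t and substitute into x ≡ 8 (mod 11): 19·t ≡ 8 − 8 = 0 (mod 11).
    Reduce coefficients mod 11: 8·t ≡ 0 (mod 11).
    The inverse of 8 mod 11 is 7 (since 8·7 = 56 = 5·11 + 1), so t ≡ 7·0 = 0 ≡ 0 (mod 11).
    Then x = 8 + 19·0 = 8, valid modulo lcm(19, 11) = 209: x ≡ 8 (mod 209).
  Combine with x ≡ 6 (mod 8); new modulus lcm = 1672.
    Write x = 8 + 209·t and substitute into x ≡ 6 (mod 8): 209·t ≡ 6 − 8 = -2 (mod 8).
    Reduce coefficients mod 8: 1·t ≡ 6 (mod 8).
    So t ≡ 6 (mod 8).
    Then x = 8 + 209·6 = 1262, valid modulo lcm(209, 8) = 1672: x ≡ 1262 (mod 1672).
  Combine with x ≡ 0 (mod 7); new modulus lcm = 11704.
    Write x = 1262 + 1672·t and substitute into x ≡ 0 (mod 7): 1672·t ≡ 0 − 1262 = -1262 (mod 7).
    Reduce coefficients mod 7: 6·t ≡ 5 (mod 7).
    The inverse of 6 mod 7 is 6 (since 6·6 = 36 = 5·7 + 1), so t ≡ 6·5 = 30 ≡ 2 (mod 7).
    Then x = 1262 + 1672·2 = 4606, valid modulo lcm(1672, 7) = 11704: x ≡ 4606 (mod 11704).
Verify against each original: 4606 mod 19 = 8, 4606 mod 11 = 8, 4606 mod 8 = 6, 4606 mod 7 = 0.

x ≡ 4606 (mod 11704).


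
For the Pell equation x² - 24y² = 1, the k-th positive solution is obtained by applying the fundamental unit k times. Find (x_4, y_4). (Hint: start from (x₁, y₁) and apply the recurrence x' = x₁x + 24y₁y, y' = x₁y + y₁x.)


Step 1: Find the fundamental solution (x₁, y₁) of x² - 24y² = 1.
  Expand √24 as a continued fraction. a₀ = ⌊√24⌋ = 4; iterate m_{k+1} = d_k·a_k − m_k, d_{k+1} = (24 − m_{k+1}²)/d_k, a_{k+1} = ⌊(a₀ + m_{k+1})/d_{k+1}⌋ (starting m₀ = 0, d₀ = 1), with convergents p_k = a_k·p_{k-1} + p_{k-2}, q_k = a_k·q_{k-1} + q_{k-2} (p₋₁ = 1, q₋₁ = 0):
  k = 0: a₀ = 4; p₀/q₀ = 4/1; p₀² − 24·q₀² = 16 − 24 = -8.
  k = 1: m = 4, d = 8, a = ⌊(4 + 4)/8⌋ = 1; p/q = (1·4 + 1)/(1·1 + 0) = 5/1; p² − 24·q² = 25 − 24 = 1.
  The first convergent with p² − 24·q² = 1 gives the fundamental solution (x₁, y₁) = (5, 1).
Step 2: Apply the recurrence (x_{n+1}, y_{n+1}) = (x₁x_n + 24y₁y_n, x₁y_n + y₁x_n) repeatedly.
  From (x_1, y_1) = (5, 1): x_2 = 5·5 + 24·1·1 = 49; y_2 = 5·1 + 1·5 = 10.
  From (x_2, y_2) = (49, 10): x_3 = 5·49 + 24·1·10 = 485; y_3 = 5·10 + 1·49 = 99.
  From (x_3, y_3) = (485, 99): x_4 = 5·485 + 24·1·99 = 4801; y_4 = 5·99 + 1·485 = 980.
Step 3: Verify x_4² - 24·y_4² = 23049601 - 23049600 = 1 (should be 1). ✓

(x_1, y_1) = (5, 1); (x_4, y_4) = (4801, 980).


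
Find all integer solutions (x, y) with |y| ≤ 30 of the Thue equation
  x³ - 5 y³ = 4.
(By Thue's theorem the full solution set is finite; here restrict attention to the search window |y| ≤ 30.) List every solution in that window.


The equation is x³ - 5y³ = 4. For fixed y, x³ = 5·y³ + 4, so a solution requires the RHS to be a perfect cube.
Strategy: iterate y from -30 to 30, compute RHS = 5·y³ + 4, and check whether it is a (positive or negative) perfect cube.
Check small values of y:
  y = 0: RHS = 4 is not a perfect cube.
  y = 1: RHS = 9 is not a perfect cube.
  y = -1: RHS = -1 = (-1)³ ⇒ x = -1 works.
  y = 2: RHS = 44 is not a perfect cube.
  y = -2: RHS = -36 is not a perfect cube.
  y = 3: RHS = 139 is not a perfect cube.
  y = -3: RHS = -131 is not a perfect cube.
Continuing the search up to |y| = 30 finds no further solutions beyond those listed.
Collected solutions: (-1, -1).

Solutions (with |y| ≤ 30): (-1, -1).


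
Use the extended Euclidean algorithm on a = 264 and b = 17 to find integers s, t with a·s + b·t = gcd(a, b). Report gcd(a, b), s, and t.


Euclidean algorithm on (264, 17) — divide until remainder is 0:
  264 = 15 · 17 + 9
  17 = 1 · 9 + 8
  9 = 1 · 8 + 1
  8 = 8 · 1 + 0
gcd(264, 17) = 1.
Track Bezout coefficients alongside the remainders: start with r₀ = 264 = a·1 + b·0 (s = 1, t = 0) and r₁ = 17 = a·0 + b·1 (s = 0, t = 1); each new remainder r_{k+1} = r_{k-1} − q_k·r_k inherits s_{k+1} = s_{k-1} − q_k·s_k, t_{k+1} = t_{k-1} − q_k·t_k, so r_k = a·s_k + b·t_k at every step:
  q = 15: r = 9, s = 1 − 15·0 = 1, t = 0 − 15·1 = -15  (check: 264·1 + 17·(-15) = 9)
  q = 1: r = 8, s = 0 − 1·1 = -1, t = 1 − 1·(-15) = 16  (check: 264·(-1) + 17·16 = 8)
  q = 1: r = 1, s = 1 − 1·(-1) = 2, t = -15 − 1·16 = -31  (check: 264·2 + 17·(-31) = 1)
The row with r = 1 (the gcd) gives the Bezout coefficients s = 2, t = -31.
Result: 264 · (2) + 17 · (-31) = 1.

gcd(264, 17) = 1; s = 2, t = -31 (check: 264·2 + 17·(-31) = 1).


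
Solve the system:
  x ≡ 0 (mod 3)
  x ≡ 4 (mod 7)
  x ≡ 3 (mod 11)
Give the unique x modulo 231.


Moduli 3, 7, 11 are pairwise coprime; by CRT there is a unique solution modulo M = 3 · 7 · 11 = 231.
Solve pairwise, accumulating the modulus:
  Start with x ≡ 0 (mod 3).
  Combine with x ≡ 4 (mod 7): since gcd(3, 7) = 1, we get a unique residue mod 21.
    Write x = 0 + 3·t and substitute into x ≡ 4 (mod 7): 3·t ≡ 4 − 0 = 4 (mod 7).
    The inverse of 3 mod 7 is 5 (since 3·5 = 15 = 2·7 + 1), so t ≡ 5·4 = 20 ≡ 6 (mod 7).
    Then x = 0 + 3·6 = 18, valid modulo lcm(3, 7) = 21: x ≡ 18 (mod 21).
  Combine with x ≡ 3 (mod 11): since gcd(21, 11) = 1, we get a unique residue mod 231.
    Write x = 18 + 21·t and substitute into x ≡ 3 (mod 11): 21·t ≡ 3 − 18 = -15 (mod 11).
    Reduce coefficients mod 11: 10·t ≡ 7 (mod 11).
    The inverse of 10 mod 11 is 10 (since 10·10 = 100 = 9·11 + 1), so t ≡ 10·7 = 70 ≡ 4 (mod 11).
    Then x = 18 + 21·4 = 102, valid modulo lcm(21, 11) = 231: x ≡ 102 (mod 231).
Verify: 102 mod 3 = 0 ✓, 102 mod 7 = 4 ✓, 102 mod 11 = 3 ✓.

x ≡ 102 (mod 231).


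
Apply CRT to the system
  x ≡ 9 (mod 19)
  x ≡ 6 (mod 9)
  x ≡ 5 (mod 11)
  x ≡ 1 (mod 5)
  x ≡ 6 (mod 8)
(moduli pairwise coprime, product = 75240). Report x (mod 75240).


Product of moduli M = 19 · 9 · 11 · 5 · 8 = 75240.
Merge one congruence at a time:
  Start: x ≡ 9 (mod 19).
  Combine with x ≡ 6 (mod 9); new modulus lcm = 171.
    Write x = 9 + 19·t and substitute into x ≡ 6 (mod 9): 19·t ≡ 6 − 9 = -3 (mod 9).
    Reduce coefficients mod 9: 1·t ≡ 6 (mod 9).
    So t ≡ 6 (mod 9).
    Then x = 9 + 19·6 = 123, valid modulo lcm(19, 9) = 171: x ≡ 123 (mod 171).
  Combine with x ≡ 5 (mod 11); new modulus lcm = 1881.
    Write x = 123 + 171·t and substitute into x ≡ 5 (mod 11): 171·t ≡ 5 − 123 = -118 (mod 11).
    Reduce coefficients mod 11: 6·t ≡ 3 (mod 11).
    The inverse of 6 mod 11 is 2 (since 6·2 = 12 = 1·11 + 1), so t ≡ 2·3 = 6 ≡ 6 (mod 11).
    Then x = 123 + 171·6 = 1149, valid modulo lcm(171, 11) = 1881: x ≡ 1149 (mod 1881).
  Combine with x ≡ 1 (mod 5); new modulus lcm = 9405.
    Write x = 1149 + 1881·t and substitute into x ≡ 1 (mod 5): 1881·t ≡ 1 − 1149 = -1148 (mod 5).
    Reduce coefficients mod 5: 1·t ≡ 2 (mod 5).
    So t ≡ 2 (mod 5).
    Then x = 1149 + 1881·2 = 4911, valid modulo lcm(1881, 5) = 9405: x ≡ 4911 (mod 9405).
  Combine with x ≡ 6 (mod 8); new modulus lcm = 75240.
    Write x = 4911 + 9405·t and substitute into x ≡ 6 (mod 8): 9405·t ≡ 6 − 4911 = -4905 (mod 8).
    Reduce coefficients mod 8: 5·t ≡ 7 (mod 8).
    The inverse of 5 mod 8 is 5 (since 5·5 = 25 = 3·8 + 1), so t ≡ 5·7 = 35 ≡ 3 (mod 8).
    Then x = 4911 + 9405·3 = 33126, valid modulo lcm(9405, 8) = 75240: x ≡ 33126 (mod 75240).
Verify against each original: 33126 mod 19 = 9, 33126 mod 9 = 6, 33126 mod 11 = 5, 33126 mod 5 = 1, 33126 mod 8 = 6.

x ≡ 33126 (mod 75240).


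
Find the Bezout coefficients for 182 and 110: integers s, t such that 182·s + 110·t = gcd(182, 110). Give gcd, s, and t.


Euclidean algorithm on (182, 110) — divide until remainder is 0:
  182 = 1 · 110 + 72
  110 = 1 · 72 + 38
  72 = 1 · 38 + 34
  38 = 1 · 34 + 4
  34 = 8 · 4 + 2
  4 = 2 · 2 + 0
gcd(182, 110) = 2.
Track Bezout coefficients alongside the remainders: start with r₀ = 182 = a·1 + b·0 (s = 1, t = 0) and r₁ = 110 = a·0 + b·1 (s = 0, t = 1); each new remainder r_{k+1} = r_{k-1} − q_k·r_k inherits s_{k+1} = s_{k-1} − q_k·s_k, t_{k+1} = t_{k-1} − q_k·t_k, so r_k = a·s_k + b·t_k at every step:
  q = 1: r = 72, s = 1 − 1·0 = 1, t = 0 − 1·1 = -1  (check: 182·1 + 110·(-1) = 72)
  q = 1: r = 38, s = 0 − 1·1 = -1, t = 1 − 1·(-1) = 2  (check: 182·(-1) + 110·2 = 38)
  q = 1: r = 34, s = 1 − 1·(-1) = 2, t = -1 − 1·2 = -3  (check: 182·2 + 110·(-3) = 34)
  q = 1: r = 4, s = -1 − 1·2 = -3, t = 2 − 1·(-3) = 5  (check: 182·(-3) + 110·5 = 4)
  q = 8: r = 2, s = 2 − 8·(-3) = 26, t = -3 − 8·5 = -43  (check: 182·26 + 110·(-43) = 2)
The row with r = 2 (the gcd) gives the Bezout coefficients s = 26, t = -43.
Result: 182 · (26) + 110 · (-43) = 2.

gcd(182, 110) = 2; s = 26, t = -43 (check: 182·26 + 110·(-43) = 2).


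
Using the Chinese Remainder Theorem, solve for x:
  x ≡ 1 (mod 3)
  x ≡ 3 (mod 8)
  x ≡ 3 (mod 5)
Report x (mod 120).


Moduli 3, 8, 5 are pairwise coprime; by CRT there is a unique solution modulo M = 3 · 8 · 5 = 120.
Solve pairwise, accumulating the modulus:
  Start with x ≡ 1 (mod 3).
  Combine with x ≡ 3 (mod 8): since gcd(3, 8) = 1, we get a unique residue mod 24.
    Write x = 1 + 3·t and substitute into x ≡ 3 (mod 8): 3·t ≡ 3 − 1 = 2 (mod 8).
    The inverse of 3 mod 8 is 3 (since 3·3 = 9 = 1·8 + 1), so t ≡ 3·2 = 6 ≡ 6 (mod 8).
    Then x = 1 + 3·6 = 19, valid modulo lcm(3, 8) = 24: x ≡ 19 (mod 24).
  Combine with x ≡ 3 (mod 5): since gcd(24, 5) = 1, we get a unique residue mod 120.
    Write x = 19 + 24·t and substitute into x ≡ 3 (mod 5): 24·t ≡ 3 − 19 = -16 (mod 5).
    Reduce coefficients mod 5: 4·t ≡ 4 (mod 5).
    The inverse of 4 mod 5 is 4 (since 4·4 = 16 = 3·5 + 1), so t ≡ 4·4 = 16 ≡ 1 (mod 5).
    Then x = 19 + 24·1 = 43, valid modulo lcm(24, 5) = 120: x ≡ 43 (mod 120).
Verify: 43 mod 3 = 1 ✓, 43 mod 8 = 3 ✓, 43 mod 5 = 3 ✓.

x ≡ 43 (mod 120).


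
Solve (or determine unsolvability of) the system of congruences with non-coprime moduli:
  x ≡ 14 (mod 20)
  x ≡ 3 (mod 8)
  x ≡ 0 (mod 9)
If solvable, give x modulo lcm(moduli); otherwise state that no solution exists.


Moduli 20, 8, 9 are not pairwise coprime, so CRT works modulo lcm(m_i) when all pairwise compatibility conditions hold.
Pairwise compatibility: gcd(m_i, m_j) must divide a_i - a_j for every pair.
Merge one congruence at a time:
  Start: x ≡ 14 (mod 20).
  Combine with x ≡ 3 (mod 8): gcd(20, 8) = 4, and 3 - 14 = -11 is NOT divisible by 4.
    ⇒ system is inconsistent (no integer solution).

No solution (the system is inconsistent).


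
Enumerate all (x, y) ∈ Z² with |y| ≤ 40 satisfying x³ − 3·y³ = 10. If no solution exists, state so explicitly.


The equation is x³ - 3y³ = 10. For fixed y, x³ = 3·y³ + 10, so a solution requires the RHS to be a perfect cube.
Strategy: iterate y from -40 to 40, compute RHS = 3·y³ + 10, and check whether it is a (positive or negative) perfect cube.
Check small values of y:
  y = 0: RHS = 10 is not a perfect cube.
  y = 1: RHS = 13 is not a perfect cube.
  y = -1: RHS = 7 is not a perfect cube.
  y = 2: RHS = 34 is not a perfect cube.
  y = -2: RHS = -14 is not a perfect cube.
  y = 3: RHS = 91 is not a perfect cube.
  y = -3: RHS = -71 is not a perfect cube.
Continuing, at y = 9: RHS = 2197 = (13)³ ⇒ x = 13 works.
Searching the remaining y in |y| ≤ 40 finds no further solutions.
Collected solutions: (13, 9).

Solutions (with |y| ≤ 40): (13, 9).


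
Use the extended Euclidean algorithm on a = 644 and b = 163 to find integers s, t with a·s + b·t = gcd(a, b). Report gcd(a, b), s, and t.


Euclidean algorithm on (644, 163) — divide until remainder is 0:
  644 = 3 · 163 + 155
  163 = 1 · 155 + 8
  155 = 19 · 8 + 3
  8 = 2 · 3 + 2
  3 = 1 · 2 + 1
  2 = 2 · 1 + 0
gcd(644, 163) = 1.
Track Bezout coefficients alongside the remainders: start with r₀ = 644 = a·1 + b·0 (s = 1, t = 0) and r₁ = 163 = a·0 + b·1 (s = 0, t = 1); each new remainder r_{k+1} = r_{k-1} − q_k·r_k inherits s_{k+1} = s_{k-1} − q_k·s_k, t_{k+1} = t_{k-1} − q_k·t_k, so r_k = a·s_k + b·t_k at every step:
  q = 3: r = 155, s = 1 − 3·0 = 1, t = 0 − 3·1 = -3  (check: 644·1 + 163·(-3) = 155)
  q = 1: r = 8, s = 0 − 1·1 = -1, t = 1 − 1·(-3) = 4  (check: 644·(-1) + 163·4 = 8)
  q = 19: r = 3, s = 1 − 19·(-1) = 20, t = -3 − 19·4 = -79  (check: 644·20 + 163·(-79) = 3)
  q = 2: r = 2, s = -1 − 2·20 = -41, t = 4 − 2·(-79) = 162  (check: 644·(-41) + 163·162 = 2)
  q = 1: r = 1, s = 20 − 1·(-41) = 61, t = -79 − 1·162 = -241  (check: 644·61 + 163·(-241) = 1)
The row with r = 1 (the gcd) gives the Bezout coefficients s = 61, t = -241.
Result: 644 · (61) + 163 · (-241) = 1.

gcd(644, 163) = 1; s = 61, t = -241 (check: 644·61 + 163·(-241) = 1).


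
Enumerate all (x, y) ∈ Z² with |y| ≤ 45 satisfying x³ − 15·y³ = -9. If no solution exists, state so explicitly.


The equation is x³ - 15y³ = -9. For fixed y, x³ = 15·y³ − 9, so a solution requires the RHS to be a perfect cube.
Strategy: iterate y from -45 to 45, compute RHS = 15·y³ − 9, and check whether it is a (positive or negative) perfect cube.
Check small values of y:
  y = 0: RHS = -9 is not a perfect cube.
  y = 1: RHS = 6 is not a perfect cube.
  y = -1: RHS = -24 is not a perfect cube.
  y = 2: RHS = 111 is not a perfect cube.
  y = -2: RHS = -129 is not a perfect cube.
  y = 3: RHS = 396 is not a perfect cube.
  y = -3: RHS = -414 is not a perfect cube.
Continuing the search up to |y| = 45 finds no solutions either.
No (x, y) in the scanned range satisfies the equation.

No integer solutions with |y| ≤ 45.


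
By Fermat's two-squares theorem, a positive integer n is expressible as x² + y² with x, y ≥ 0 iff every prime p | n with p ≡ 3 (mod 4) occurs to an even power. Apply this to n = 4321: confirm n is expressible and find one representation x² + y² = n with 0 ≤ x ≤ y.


Step 1: Factor n = 4321 = 29 · 149.
Step 2: Check the mod-4 condition on each prime factor: 29 ≡ 1 (mod 4), exponent 1; 149 ≡ 1 (mod 4), exponent 1.
All primes ≡ 3 (mod 4) appear to even exponent (or don't appear), so by the two-squares theorem n IS expressible as a sum of two squares.
Step 3: Build a representation. Here n = 29 · 149 is a product of primes ≡ 1 (mod 4). Each prime p ≡ 1 (mod 4) is itself a sum of two squares; find a² by testing p − a² for a perfect square:
  29: 29 − 1² = 28, 29 − 2² = 25 = 5² ⇒ 29 = 2² + 5².
  149: 149 − 1² = 148, 149 − 2² = 145, 149 − 3² = 140, 149 − 4² = 133, 149 − 5² = 124, 149 − 6² = 113, 149 − 7² = 100 = 10² ⇒ 149 = 7² + 10².
  Combine using the Brahmagupta–Fibonacci identity (a² + b²)(c² + d²) = (ac − bd)² + (ad + bc)² = (ac + bd)² + (ad − bc)²:
  29 · 149 = 4321: from (2² + 5²)(7² + 10²), take (2·7 − 5·10, 2·10 + 5·7) = (14 − 50, 20 + 35) = (-36, 55); dropping signs (only squares matter) gives (36, 55); check 36² + 55² = 1296 + 3025 = 4321 ✓.
Step 4: Order so x ≤ y and verify: 36² + 55² = 1296 + 3025 = 4321 = n. ✓

n = 4321 = 36² + 55² (one valid representation with x ≤ y).


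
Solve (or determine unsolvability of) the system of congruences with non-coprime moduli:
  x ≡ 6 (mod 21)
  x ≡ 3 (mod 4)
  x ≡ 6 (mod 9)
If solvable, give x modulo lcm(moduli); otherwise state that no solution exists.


Moduli 21, 4, 9 are not pairwise coprime, so CRT works modulo lcm(m_i) when all pairwise compatibility conditions hold.
Pairwise compatibility: gcd(m_i, m_j) must divide a_i - a_j for every pair.
Merge one congruence at a time:
  Start: x ≡ 6 (mod 21).
  Combine with x ≡ 3 (mod 4): gcd(21, 4) = 1; 3 - 6 = -3, which IS divisible by 1, so compatible.
    Write x = 6 + 21·t and substitute into x ≡ 3 (mod 4): 21·t ≡ 3 − 6 = -3 (mod 4).
    Reduce coefficients mod 4: 1·t ≡ 1 (mod 4).
    So t ≡ 1 (mod 4).
    Then x = 6 + 21·1 = 27, valid modulo lcm(21, 4) = 84: x ≡ 27 (mod 84).
  Combine with x ≡ 6 (mod 9): gcd(84, 9) = 3; 6 - 27 = -21, which IS divisible by 3, so compatible.
    Write x = 27 + 84·t and substitute into x ≡ 6 (mod 9): 84·t ≡ 6 − 27 = -21 (mod 9).
    Divide the congruence (and modulus) by g = 3: 28·t ≡ -7 (mod 3).
    Reduce coefficients mod 3: 1·t ≡ 2 (mod 3).
    So t ≡ 2 (mod 3).
    Then x = 27 + 84·2 = 195, valid modulo lcm(84, 9) = 252: x ≡ 195 (mod 252).
Verify: 195 mod 21 = 6, 195 mod 4 = 3, 195 mod 9 = 6.

x ≡ 195 (mod 252).


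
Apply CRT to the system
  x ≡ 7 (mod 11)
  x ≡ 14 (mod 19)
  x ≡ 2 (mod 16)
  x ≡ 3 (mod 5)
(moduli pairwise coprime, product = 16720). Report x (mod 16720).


Product of moduli M = 11 · 19 · 16 · 5 = 16720.
Merge one congruence at a time:
  Start: x ≡ 7 (mod 11).
  Combine with x ≡ 14 (mod 19); new modulus lcm = 209.
    Write x = 7 + 11·t and substitute into x ≡ 14 (mod 19): 11·t ≡ 14 − 7 = 7 (mod 19).
    The inverse of 11 mod 19 is 7 (since 11·7 = 77 = 4·19 + 1), so t ≡ 7·7 = 49 ≡ 11 (mod 19).
    Then x = 7 + 11·11 = 128, valid modulo lcm(11, 19) = 209: x ≡ 128 (mod 209).
  Combine with x ≡ 2 (mod 16); new modulus lcm = 3344.
    Write x = 128 + 209·t and substitute into x ≡ 2 (mod 16): 209·t ≡ 2 − 128 = -126 (mod 16).
    Reduce coefficients mod 16: 1·t ≡ 2 (mod 16).
    So t ≡ 2 (mod 16).
    Then x = 128 + 209·2 = 546, valid modulo lcm(209, 16) = 3344: x ≡ 546 (mod 3344).
  Combine with x ≡ 3 (mod 5); new modulus lcm = 16720.
    Write x = 546 + 3344·t and substitute into x ≡ 3 (mod 5): 3344·t ≡ 3 − 546 = -543 (mod 5).
    Reduce coefficients mod 5: 4·t ≡ 2 (mod 5).
    The inverse of 4 mod 5 is 4 (since 4·4 = 16 = 3·5 + 1), so t ≡ 4·2 = 8 ≡ 3 (mod 5).
    Then x = 546 + 3344·3 = 10578, valid modulo lcm(3344, 5) = 16720: x ≡ 10578 (mod 16720).
Verify against each original: 10578 mod 11 = 7, 10578 mod 19 = 14, 10578 mod 16 = 2, 10578 mod 5 = 3.

x ≡ 10578 (mod 16720).


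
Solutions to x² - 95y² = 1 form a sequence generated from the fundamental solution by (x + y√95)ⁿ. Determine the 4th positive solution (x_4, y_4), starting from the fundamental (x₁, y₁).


Step 1: Find the fundamental solution (x₁, y₁) of x² - 95y² = 1.
  Expand √95 as a continued fraction. a₀ = ⌊√95⌋ = 9; iterate m_{k+1} = d_k·a_k − m_k, d_{k+1} = (95 − m_{k+1}²)/d_k, a_{k+1} = ⌊(a₀ + m_{k+1})/d_{k+1}⌋ (starting m₀ = 0, d₀ = 1), with convergents p_k = a_k·p_{k-1} + p_{k-2}, q_k = a_k·q_{k-1} + q_{k-2} (p₋₁ = 1, q₋₁ = 0):
  k = 0: a₀ = 9; p₀/q₀ = 9/1; p₀² − 95·q₀² = 81 − 95 = -14.
  k = 1: m = 9, d = 14, a = ⌊(9 + 9)/14⌋ = 1; p/q = (1·9 + 1)/(1·1 + 0) = 10/1; p² − 95·q² = 100 − 95 = 5.
  k = 2: m = 5, d = 5, a = ⌊(9 + 5)/5⌋ = 2; p/q = (2·10 + 9)/(2·1 + 1) = 29/3; p² − 95·q² = 841 − 855 = -14.
  k = 3: m = 5, d = 14, a = ⌊(9 + 5)/14⌋ = 1; p/q = (1·29 + 10)/(1·3 + 1) = 39/4; p² − 95·q² = 1521 − 1520 = 1.
  The first convergent with p² − 95·q² = 1 gives the fundamental solution (x₁, y₁) = (39, 4).
Step 2: Apply the recurrence (x_{n+1}, y_{n+1}) = (x₁x_n + 95y₁y_n, x₁y_n + y₁x_n) repeatedly.
  From (x_1, y_1) = (39, 4): x_2 = 39·39 + 95·4·4 = 3041; y_2 = 39·4 + 4·39 = 312.
  From (x_2, y_2) = (3041, 312): x_3 = 39·3041 + 95·4·312 = 237159; y_3 = 39·312 + 4·3041 = 24332.
  From (x_3, y_3) = (237159, 24332): x_4 = 39·237159 + 95·4·24332 = 18495361; y_4 = 39·24332 + 4·237159 = 1897584.
Step 3: Verify x_4² - 95·y_4² = 342078378520321 - 342078378520320 = 1 (should be 1). ✓

(x_1, y_1) = (39, 4); (x_4, y_4) = (18495361, 1897584).


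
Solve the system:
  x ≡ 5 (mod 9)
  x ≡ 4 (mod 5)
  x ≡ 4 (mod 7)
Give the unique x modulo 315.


Moduli 9, 5, 7 are pairwise coprime; by CRT there is a unique solution modulo M = 9 · 5 · 7 = 315.
Solve pairwise, accumulating the modulus:
  Start with x ≡ 5 (mod 9).
  Combine with x ≡ 4 (mod 5): since gcd(9, 5) = 1, we get a unique residue mod 45.
    Write x = 5 + 9·t and substitute into x ≡ 4 (mod 5): 9·t ≡ 4 − 5 = -1 (mod 5).
    Reduce coefficients mod 5: 4·t ≡ 4 (mod 5).
    The inverse of 4 mod 5 is 4 (since 4·4 = 16 = 3·5 + 1), so t ≡ 4·4 = 16 ≡ 1 (mod 5).
    Then x = 5 + 9·1 = 14, valid modulo lcm(9, 5) = 45: x ≡ 14 (mod 45).
  Combine with x ≡ 4 (mod 7): since gcd(45, 7) = 1, we get a unique residue mod 315.
    Write x = 14 + 45·t and substitute into x ≡ 4 (mod 7): 45·t ≡ 4 − 14 = -10 (mod 7).
    Reduce coefficients mod 7: 3·t ≡ 4 (mod 7).
    The inverse of 3 mod 7 is 5 (since 3·5 = 15 = 2·7 + 1), so t ≡ 5·4 = 20 ≡ 6 (mod 7).
    Then x = 14 + 45·6 = 284, valid modulo lcm(45, 7) = 315: x ≡ 284 (mod 315).
Verify: 284 mod 9 = 5 ✓, 284 mod 5 = 4 ✓, 284 mod 7 = 4 ✓.

x ≡ 284 (mod 315).


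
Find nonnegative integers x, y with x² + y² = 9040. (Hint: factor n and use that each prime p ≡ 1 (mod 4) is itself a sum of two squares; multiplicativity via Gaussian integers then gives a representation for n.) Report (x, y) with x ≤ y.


Step 1: Factor n = 9040 = 2^4 · 5 · 113.
Step 2: Check the mod-4 condition on each prime factor: 2 = 2 (special); 5 ≡ 1 (mod 4), exponent 1; 113 ≡ 1 (mod 4), exponent 1.
All primes ≡ 3 (mod 4) appear to even exponent (or don't appear), so by the two-squares theorem n IS expressible as a sum of two squares.
Step 3: Build a representation. Group n = k² · m with k = 4 and m = 5 · 113 = 565 (a product of primes ≡ 1 (mod 4)); a representation of m scales to one of n via (k·x)² + (k·y)² = k²(x² + y²). Each prime p ≡ 1 (mod 4) is itself a sum of two squares; find a² by testing p − a² for a perfect square:
  5: 5 − 1² = 4 = 2² ⇒ 5 = 1² + 2².
  113: 113 − 1² = 112, 113 − 2² = 109, 113 − 3² = 104, 113 − 4² = 97, 113 − 5² = 88, 113 − 6² = 77, 113 − 7² = 64 = 8² ⇒ 113 = 7² + 8².
  Combine using the Brahmagupta–Fibonacci identity (a² + b²)(c² + d²) = (ac − bd)² + (ad + bc)² = (ac + bd)² + (ad − bc)²:
  5 · 113 = 565: from (1² + 2²)(7² + 8²), take (1·7 − 2·8, 1·8 + 2·7) = (7 − 16, 8 + 14) = (-9, 22); dropping signs (only squares matter) gives (9, 22); check 9² + 22² = 81 + 484 = 565 ✓.
  Scale by k = 4: (4·9, 4·22) = (36, 88).
Step 4: Order so x ≤ y and verify: 36² + 88² = 1296 + 7744 = 9040 = n. ✓

n = 9040 = 36² + 88² (one valid representation with x ≤ y).


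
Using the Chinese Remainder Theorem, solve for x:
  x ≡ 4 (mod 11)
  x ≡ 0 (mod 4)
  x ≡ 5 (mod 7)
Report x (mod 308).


Moduli 11, 4, 7 are pairwise coprime; by CRT there is a unique solution modulo M = 11 · 4 · 7 = 308.
Solve pairwise, accumulating the modulus:
  Start with x ≡ 4 (mod 11).
  Combine with x ≡ 0 (mod 4): since gcd(11, 4) = 1, we get a unique residue mod 44.
    Write x = 4 + 11·t and substitute into x ≡ 0 (mod 4): 11·t ≡ 0 − 4 = -4 (mod 4).
    Reduce coefficients mod 4: 3·t ≡ 0 (mod 4).
    The inverse of 3 mod 4 is 3 (since 3·3 = 9 = 2·4 + 1), so t ≡ 3·0 = 0 ≡ 0 (mod 4).
    Then x = 4 + 11·0 = 4, valid modulo lcm(11, 4) = 44: x ≡ 4 (mod 44).
  Combine with x ≡ 5 (mod 7): since gcd(44, 7) = 1, we get a unique residue mod 308.
    Write x = 4 + 44·t and substitute into x ≡ 5 (mod 7): 44·t ≡ 5 − 4 = 1 (mod 7).
    Reduce coefficients mod 7: 2·t ≡ 1 (mod 7).
    The inverse of 2 mod 7 is 4 (since 2·4 = 8 = 1·7 + 1), so t ≡ 4·1 = 4 ≡ 4 (mod 7).
    Then x = 4 + 44·4 = 180, valid modulo lcm(44, 7) = 308: x ≡ 180 (mod 308).
Verify: 180 mod 11 = 4 ✓, 180 mod 4 = 0 ✓, 180 mod 7 = 5 ✓.

x ≡ 180 (mod 308).


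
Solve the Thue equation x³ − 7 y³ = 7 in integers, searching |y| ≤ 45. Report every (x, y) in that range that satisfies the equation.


The equation is x³ - 7y³ = 7. For fixed y, x³ = 7·y³ + 7, so a solution requires the RHS to be a perfect cube.
Strategy: iterate y from -45 to 45, compute RHS = 7·y³ + 7, and check whether it is a (positive or negative) perfect cube.
Check small values of y:
  y = 0: RHS = 7 is not a perfect cube.
  y = 1: RHS = 14 is not a perfect cube.
  y = -1: RHS = 0 = (0)³ ⇒ x = 0 works.
  y = 2: RHS = 63 is not a perfect cube.
  y = -2: RHS = -49 is not a perfect cube.
  y = 3: RHS = 196 is not a perfect cube.
  y = -3: RHS = -182 is not a perfect cube.
Continuing the search up to |y| = 45 finds no further solutions beyond those listed.
Collected solutions: (0, -1).

Solutions (with |y| ≤ 45): (0, -1).


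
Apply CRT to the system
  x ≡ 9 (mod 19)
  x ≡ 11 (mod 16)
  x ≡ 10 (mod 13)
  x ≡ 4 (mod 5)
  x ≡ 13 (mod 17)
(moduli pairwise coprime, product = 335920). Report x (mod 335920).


Product of moduli M = 19 · 16 · 13 · 5 · 17 = 335920.
Merge one congruence at a time:
  Start: x ≡ 9 (mod 19).
  Combine with x ≡ 11 (mod 16); new modulus lcm = 304.
    Write x = 9 + 19·t and substitute into x ≡ 11 (mod 16): 19·t ≡ 11 − 9 = 2 (mod 16).
    Reduce coefficients mod 16: 3·t ≡ 2 (mod 16).
    The inverse of 3 mod 16 is 11 (since 3·11 = 33 = 2·16 + 1), so t ≡ 11·2 = 22 ≡ 6 (mod 16).
    Then x = 9 + 19·6 = 123, valid modulo lcm(19, 16) = 304: x ≡ 123 (mod 304).
  Combine with x ≡ 10 (mod 13); new modulus lcm = 3952.
    Write x = 123 + 304·t and substitute into x ≡ 10 (mod 13): 304·t ≡ 10 − 123 = -113 (mod 13).
    Reduce coefficients mod 13: 5·t ≡ 4 (mod 13).
    The inverse of 5 mod 13 is 8 (since 5·8 = 40 = 3·13 + 1), so t ≡ 8·4 = 32 ≡ 6 (mod 13).
    Then x = 123 + 304·6 = 1947, valid modulo lcm(304, 13) = 3952: x ≡ 1947 (mod 3952).
  Combine with x ≡ 4 (mod 5); new modulus lcm = 19760.
    Write x = 1947 + 3952·t and substitute into x ≡ 4 (mod 5): 3952·t ≡ 4 − 1947 = -1943 (mod 5).
    Reduce coefficients mod 5: 2·t ≡ 2 (mod 5).
    The inverse of 2 mod 5 is 3 (since 2·3 = 6 = 1·5 + 1), so t ≡ 3·2 = 6 ≡ 1 (mod 5).
    Then x = 1947 + 3952·1 = 5899, valid modulo lcm(3952, 5) = 19760: x ≡ 5899 (mod 19760).
  Combine with x ≡ 13 (mod 17); new modulus lcm = 335920.
    Write x = 5899 + 19760·t and substitute into x ≡ 13 (mod 17): 19760·t ≡ 13 − 5899 = -5886 (mod 17).
    Reduce coefficients mod 17: 6·t ≡ 13 (mod 17).
    The inverse of 6 mod 17 is 3 (since 6·3 = 18 = 1·17 + 1), so t ≡ 3·13 = 39 ≡ 5 (mod 17).
    Then x = 5899 + 19760·5 = 104699, valid modulo lcm(19760, 17) = 335920: x ≡ 104699 (mod 335920).
Verify against each original: 104699 mod 19 = 9, 104699 mod 16 = 11, 104699 mod 13 = 10, 104699 mod 5 = 4, 104699 mod 17 = 13.

x ≡ 104699 (mod 335920).


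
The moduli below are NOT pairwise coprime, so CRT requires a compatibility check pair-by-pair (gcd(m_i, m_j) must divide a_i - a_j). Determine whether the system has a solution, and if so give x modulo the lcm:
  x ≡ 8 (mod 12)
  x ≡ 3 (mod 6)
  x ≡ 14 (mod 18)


Moduli 12, 6, 18 are not pairwise coprime, so CRT works modulo lcm(m_i) when all pairwise compatibility conditions hold.
Pairwise compatibility: gcd(m_i, m_j) must divide a_i - a_j for every pair.
Merge one congruence at a time:
  Start: x ≡ 8 (mod 12).
  Combine with x ≡ 3 (mod 6): gcd(12, 6) = 6, and 3 - 8 = -5 is NOT divisible by 6.
    ⇒ system is inconsistent (no integer solution).

No solution (the system is inconsistent).


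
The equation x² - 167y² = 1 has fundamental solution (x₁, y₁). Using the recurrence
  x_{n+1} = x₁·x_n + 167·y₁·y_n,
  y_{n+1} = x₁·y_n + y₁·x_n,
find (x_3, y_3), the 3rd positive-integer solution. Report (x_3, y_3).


Step 1: Find the fundamental solution (x₁, y₁) of x² - 167y² = 1.
  Expand √167 as a continued fraction. a₀ = ⌊√167⌋ = 12; iterate m_{k+1} = d_k·a_k − m_k, d_{k+1} = (167 − m_{k+1}²)/d_k, a_{k+1} = ⌊(a₀ + m_{k+1})/d_{k+1}⌋ (starting m₀ = 0, d₀ = 1), with convergents p_k = a_k·p_{k-1} + p_{k-2}, q_k = a_k·q_{k-1} + q_{k-2} (p₋₁ = 1, q₋₁ = 0):
  k = 0: a₀ = 12; p₀/q₀ = 12/1; p₀² − 167·q₀² = 144 − 167 = -23.
  k = 1: m = 12, d = 23, a = ⌊(12 + 12)/23⌋ = 1; p/q = (1·12 + 1)/(1·1 + 0) = 13/1; p² − 167·q² = 169 − 167 = 2.
  k = 2: m = 11, d = 2, a = ⌊(12 + 11)/2⌋ = 11; p/q = (11·13 + 12)/(11·1 + 1) = 155/12; p² − 167·q² = 24025 − 24048 = -23.
  k = 3: m = 11, d = 23, a = ⌊(12 + 11)/23⌋ = 1; p/q = (1·155 + 13)/(1·12 + 1) = 168/13; p² − 167·q² = 28224 − 28223 = 1.
  The first convergent with p² − 167·q² = 1 gives the fundamental solution (x₁, y₁) = (168, 13).
Step 2: Apply the recurrence (x_{n+1}, y_{n+1}) = (x₁x_n + 167y₁y_n, x₁y_n + y₁x_n) repeatedly.
  From (x_1, y_1) = (168, 13): x_2 = 168·168 + 167·13·13 = 56447; y_2 = 168·13 + 13·168 = 4368.
  From (x_2, y_2) = (56447, 4368): x_3 = 168·56447 + 167·13·4368 = 18966024; y_3 = 168·4368 + 13·56447 = 1467635.
Step 3: Verify x_3² - 167·y_3² = 359710066368576 - 359710066368575 = 1 (should be 1). ✓

(x_1, y_1) = (168, 13); (x_3, y_3) = (18966024, 1467635).


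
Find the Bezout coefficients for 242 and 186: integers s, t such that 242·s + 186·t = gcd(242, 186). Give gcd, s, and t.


Euclidean algorithm on (242, 186) — divide until remainder is 0:
  242 = 1 · 186 + 56
  186 = 3 · 56 + 18
  56 = 3 · 18 + 2
  18 = 9 · 2 + 0
gcd(242, 186) = 2.
Track Bezout coefficients alongside the remainders: start with r₀ = 242 = a·1 + b·0 (s = 1, t = 0) and r₁ = 186 = a·0 + b·1 (s = 0, t = 1); each new remainder r_{k+1} = r_{k-1} − q_k·r_k inherits s_{k+1} = s_{k-1} − q_k·s_k, t_{k+1} = t_{k-1} − q_k·t_k, so r_k = a·s_k + b·t_k at every step:
  q = 1: r = 56, s = 1 − 1·0 = 1, t = 0 − 1·1 = -1  (check: 242·1 + 186·(-1) = 56)
  q = 3: r = 18, s = 0 − 3·1 = -3, t = 1 − 3·(-1) = 4  (check: 242·(-3) + 186·4 = 18)
  q = 3: r = 2, s = 1 − 3·(-3) = 10, t = -1 − 3·4 = -13  (check: 242·10 + 186·(-13) = 2)
The row with r = 2 (the gcd) gives the Bezout coefficients s = 10, t = -13.
Result: 242 · (10) + 186 · (-13) = 2.

gcd(242, 186) = 2; s = 10, t = -13 (check: 242·10 + 186·(-13) = 2).


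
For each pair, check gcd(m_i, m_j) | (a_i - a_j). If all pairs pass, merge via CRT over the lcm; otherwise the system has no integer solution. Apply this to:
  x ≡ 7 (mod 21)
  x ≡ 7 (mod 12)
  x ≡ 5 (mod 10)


Moduli 21, 12, 10 are not pairwise coprime, so CRT works modulo lcm(m_i) when all pairwise compatibility conditions hold.
Pairwise compatibility: gcd(m_i, m_j) must divide a_i - a_j for every pair.
Merge one congruence at a time:
  Start: x ≡ 7 (mod 21).
  Combine with x ≡ 7 (mod 12): gcd(21, 12) = 3; 7 - 7 = 0, which IS divisible by 3, so compatible.
    Write x = 7 + 21·t and substitute into x ≡ 7 (mod 12): 21·t ≡ 7 − 7 = 0 (mod 12).
    Divide the congruence (and modulus) by g = 3: 7·t ≡ 0 (mod 4).
    Reduce coefficients mod 4: 3·t ≡ 0 (mod 4).
    The inverse of 3 mod 4 is 3 (since 3·3 = 9 = 2·4 + 1), so t ≡ 3·0 = 0 ≡ 0 (mod 4).
    Then x = 7 + 21·0 = 7, valid modulo lcm(21, 12) = 84: x ≡ 7 (mod 84).
  Combine with x ≡ 5 (mod 10): gcd(84, 10) = 2; 5 - 7 = -2, which IS divisible by 2, so compatible.
    Write x = 7 + 84·t and substitute into x ≡ 5 (mod 10): 84·t ≡ 5 − 7 = -2 (mod 10).
    Divide the congruence (and modulus) by g = 2: 42·t ≡ -1 (mod 5).
    Reduce coefficients mod 5: 2·t ≡ 4 (mod 5).
    The inverse of 2 mod 5 is 3 (since 2·3 = 6 = 1·5 + 1), so t ≡ 3·4 = 12 ≡ 2 (mod 5).
    Then x = 7 + 84·2 = 175, valid modulo lcm(84, 10) = 420: x ≡ 175 (mod 420).
Verify: 175 mod 21 = 7, 175 mod 12 = 7, 175 mod 10 = 5.

x ≡ 175 (mod 420).


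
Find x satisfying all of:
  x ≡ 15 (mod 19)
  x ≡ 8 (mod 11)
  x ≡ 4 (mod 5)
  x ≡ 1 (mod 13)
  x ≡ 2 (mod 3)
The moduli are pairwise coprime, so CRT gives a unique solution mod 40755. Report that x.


Product of moduli M = 19 · 11 · 5 · 13 · 3 = 40755.
Merge one congruence at a time:
  Start: x ≡ 15 (mod 19).
  Combine with x ≡ 8 (mod 11); new modulus lcm = 209.
    Write x = 15 + 19·t and substitute into x ≡ 8 (mod 11): 19·t ≡ 8 − 15 = -7 (mod 11).
    Reduce coefficients mod 11: 8·t ≡ 4 (mod 11).
    The inverse of 8 mod 11 is 7 (since 8·7 = 56 = 5·11 + 1), so t ≡ 7·4 = 28 ≡ 6 (mod 11).
    Then x = 15 + 19·6 = 129, valid modulo lcm(19, 11) = 209: x ≡ 129 (mod 209).
  Combine with x ≡ 4 (mod 5); new modulus lcm = 1045.
    Write x = 129 + 209·t and substitute into x ≡ 4 (mod 5): 209·t ≡ 4 − 129 = -125 (mod 5).
    Reduce coefficients mod 5: 4·t ≡ 0 (mod 5).
    The inverse of 4 mod 5 is 4 (since 4·4 = 16 = 3·5 + 1), so t ≡ 4·0 = 0 ≡ 0 (mod 5).
    Then x = 129 + 209·0 = 129, valid modulo lcm(209, 5) = 1045: x ≡ 129 (mod 1045).
  Combine with x ≡ 1 (mod 13); new modulus lcm = 13585.
    Write x = 129 + 1045·t and substitute into x ≡ 1 (mod 13): 1045·t ≡ 1 − 129 = -128 (mod 13).
    Reduce coefficients mod 13: 5·t ≡ 2 (mod 13).
    The inverse of 5 mod 13 is 8 (since 5·8 = 40 = 3·13 + 1), so t ≡ 8·2 = 16 ≡ 3 (mod 13).
    Then x = 129 + 1045·3 = 3264, valid modulo lcm(1045, 13) = 13585: x ≡ 3264 (mod 13585).
  Combine with x ≡ 2 (mod 3); new modulus lcm = 40755.
    Write x = 3264 + 13585·t and substitute into x ≡ 2 (mod 3): 13585·t ≡ 2 − 3264 = -3262 (mod 3).
    Reduce coefficients mod 3: 1·t ≡ 2 (mod 3).
    So t ≡ 2 (mod 3).
    Then x = 3264 + 13585·2 = 30434, valid modulo lcm(13585, 3) = 40755: x ≡ 30434 (mod 40755).
Verify against each original: 30434 mod 19 = 15, 30434 mod 11 = 8, 30434 mod 5 = 4, 30434 mod 13 = 1, 30434 mod 3 = 2.

x ≡ 30434 (mod 40755).


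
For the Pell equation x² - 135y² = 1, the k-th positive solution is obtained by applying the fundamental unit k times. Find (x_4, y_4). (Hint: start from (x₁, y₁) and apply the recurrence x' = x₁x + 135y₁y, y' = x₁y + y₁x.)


Step 1: Find the fundamental solution (x₁, y₁) of x² - 135y² = 1.
  Expand √135 as a continued fraction. a₀ = ⌊√135⌋ = 11; iterate m_{k+1} = d_k·a_k − m_k, d_{k+1} = (135 − m_{k+1}²)/d_k, a_{k+1} = ⌊(a₀ + m_{k+1})/d_{k+1}⌋ (starting m₀ = 0, d₀ = 1), with convergents p_k = a_k·p_{k-1} + p_{k-2}, q_k = a_k·q_{k-1} + q_{k-2} (p₋₁ = 1, q₋₁ = 0):
  k = 0: a₀ = 11; p₀/q₀ = 11/1; p₀² − 135·q₀² = 121 − 135 = -14.
  k = 1: m = 11, d = 14, a = ⌊(11 + 11)/14⌋ = 1; p/q = (1·11 + 1)/(1·1 + 0) = 12/1; p² − 135·q² = 144 − 135 = 9.
  k = 2: m = 3, d = 9, a = ⌊(11 + 3)/9⌋ = 1; p/q = (1·12 + 11)/(1·1 + 1) = 23/2; p² − 135·q² = 529 − 540 = -11.
  k = 3: m = 6, d = 11, a = ⌊(11 + 6)/11⌋ = 1; p/q = (1·23 + 12)/(1·2 + 1) = 35/3; p² − 135·q² = 1225 − 1215 = 10.
  k = 4: m = 5, d = 10, a = ⌊(11 + 5)/10⌋ = 1; p/q = (1·35 + 23)/(1·3 + 2) = 58/5; p² − 135·q² = 3364 − 3375 = -11.
  k = 5: m = 5, d = 11, a = ⌊(11 + 5)/11⌋ = 1; p/q = (1·58 + 35)/(1·5 + 3) = 93/8; p² − 135·q² = 8649 − 8640 = 9.
  k = 6: m = 6, d = 9, a = ⌊(11 + 6)/9⌋ = 1; p/q = (1·93 + 58)/(1·8 + 5) = 151/13; p² − 135·q² = 22801 − 22815 = -14.
  k = 7: m = 3, d = 14, a = ⌊(11 + 3)/14⌋ = 1; p/q = (1·151 + 93)/(1·13 + 8) = 244/21; p² − 135·q² = 59536 − 59535 = 1.
  The first convergent with p² − 135·q² = 1 gives the fundamental solution (x₁, y₁) = (244, 21).
Step 2: Apply the recurrence (x_{n+1}, y_{n+1}) = (x₁x_n + 135y₁y_n, x₁y_n + y₁x_n) repeatedly.
  From (x_1, y_1) = (244, 21): x_2 = 244·244 + 135·21·21 = 119071; y_2 = 244·21 + 21·244 = 10248.
  From (x_2, y_2) = (119071, 10248): x_3 = 244·119071 + 135·21·10248 = 58106404; y_3 = 244·10248 + 21·119071 = 5001003.
  From (x_3, y_3) = (58106404, 5001003): x_4 = 244·58106404 + 135·21·5001003 = 28355806081; y_4 = 244·5001003 + 21·58106404 = 2440479216.
Step 3: Verify x_4² - 135·y_4² = 804051738503276578561 - 804051738503276578560 = 1 (should be 1). ✓

(x_1, y_1) = (244, 21); (x_4, y_4) = (28355806081, 2440479216).


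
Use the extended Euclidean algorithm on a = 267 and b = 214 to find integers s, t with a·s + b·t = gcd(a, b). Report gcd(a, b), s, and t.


Euclidean algorithm on (267, 214) — divide until remainder is 0:
  267 = 1 · 214 + 53
  214 = 4 · 53 + 2
  53 = 26 · 2 + 1
  2 = 2 · 1 + 0
gcd(267, 214) = 1.
Track Bezout coefficients alongside the remainders: start with r₀ = 267 = a·1 + b·0 (s = 1, t = 0) and r₁ = 214 = a·0 + b·1 (s = 0, t = 1); each new remainder r_{k+1} = r_{k-1} − q_k·r_k inherits s_{k+1} = s_{k-1} − q_k·s_k, t_{k+1} = t_{k-1} − q_k·t_k, so r_k = a·s_k + b·t_k at every step:
  q = 1: r = 53, s = 1 − 1·0 = 1, t = 0 − 1·1 = -1  (check: 267·1 + 214·(-1) = 53)
  q = 4: r = 2, s = 0 − 4·1 = -4, t = 1 − 4·(-1) = 5  (check: 267·(-4) + 214·5 = 2)
  q = 26: r = 1, s = 1 − 26·(-4) = 105, t = -1 − 26·5 = -131  (check: 267·105 + 214·(-131) = 1)
The row with r = 1 (the gcd) gives the Bezout coefficients s = 105, t = -131.
Result: 267 · (105) + 214 · (-131) = 1.

gcd(267, 214) = 1; s = 105, t = -131 (check: 267·105 + 214·(-131) = 1).
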